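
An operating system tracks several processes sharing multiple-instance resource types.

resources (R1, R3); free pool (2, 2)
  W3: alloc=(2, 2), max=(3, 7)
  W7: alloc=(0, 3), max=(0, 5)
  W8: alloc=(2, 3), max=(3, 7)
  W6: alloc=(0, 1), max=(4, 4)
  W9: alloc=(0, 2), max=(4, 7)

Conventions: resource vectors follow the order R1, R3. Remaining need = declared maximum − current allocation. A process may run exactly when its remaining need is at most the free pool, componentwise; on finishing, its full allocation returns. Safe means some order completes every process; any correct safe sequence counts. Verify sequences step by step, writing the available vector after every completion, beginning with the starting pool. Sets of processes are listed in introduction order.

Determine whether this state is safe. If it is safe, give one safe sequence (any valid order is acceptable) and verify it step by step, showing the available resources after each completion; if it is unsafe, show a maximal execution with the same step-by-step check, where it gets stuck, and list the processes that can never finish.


SAFE. One safe sequence: W7, W8, W3, W6, W9.
Key observation: reading the order forward, W7 is the first process whose need (0, 2) meets the free pool (2, 2) exactly on a resource it requests.
Step-by-step check:
  pool = (2, 2)
  W7 needs (0, 2) <= (2, 2) -> finishes; pool += (0, 3) = (2, 5)
  W8 needs (1, 4) <= (2, 5) -> finishes; pool += (2, 3) = (4, 8)
  W3 needs (1, 5) <= (4, 8) -> finishes; pool += (2, 2) = (6, 10)
  W6 needs (4, 3) <= (6, 10) -> finishes; pool += (0, 1) = (6, 11)
  W9 needs (4, 5) <= (6, 11) -> finishes; pool += (0, 2) = (6, 13)


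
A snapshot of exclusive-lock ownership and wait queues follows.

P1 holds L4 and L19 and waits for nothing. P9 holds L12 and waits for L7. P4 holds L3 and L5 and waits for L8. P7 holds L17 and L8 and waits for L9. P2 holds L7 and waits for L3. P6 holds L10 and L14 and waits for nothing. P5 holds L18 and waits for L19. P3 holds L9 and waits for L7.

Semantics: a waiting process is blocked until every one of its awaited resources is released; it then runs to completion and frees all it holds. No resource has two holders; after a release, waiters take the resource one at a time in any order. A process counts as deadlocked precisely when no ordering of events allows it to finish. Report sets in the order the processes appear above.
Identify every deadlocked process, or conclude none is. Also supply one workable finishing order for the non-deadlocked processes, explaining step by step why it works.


The deadlocked set is P9, P4, P7, P2 and P3.
Key observation: the cycle P2 -> P4 -> P7 -> P3 -> P2 can never break — each member waits on the next; P9 waits into the deadlock from upstream.
The rest can finish in the order P1, P5, P6.
Verifying each step:
  P1: no waits; runs immediately, freeing L4 and L19
  P5: everything it awaited (L19) is free; runs, freeing L18
  P6: no waits; runs immediately, freeing L10 and L14


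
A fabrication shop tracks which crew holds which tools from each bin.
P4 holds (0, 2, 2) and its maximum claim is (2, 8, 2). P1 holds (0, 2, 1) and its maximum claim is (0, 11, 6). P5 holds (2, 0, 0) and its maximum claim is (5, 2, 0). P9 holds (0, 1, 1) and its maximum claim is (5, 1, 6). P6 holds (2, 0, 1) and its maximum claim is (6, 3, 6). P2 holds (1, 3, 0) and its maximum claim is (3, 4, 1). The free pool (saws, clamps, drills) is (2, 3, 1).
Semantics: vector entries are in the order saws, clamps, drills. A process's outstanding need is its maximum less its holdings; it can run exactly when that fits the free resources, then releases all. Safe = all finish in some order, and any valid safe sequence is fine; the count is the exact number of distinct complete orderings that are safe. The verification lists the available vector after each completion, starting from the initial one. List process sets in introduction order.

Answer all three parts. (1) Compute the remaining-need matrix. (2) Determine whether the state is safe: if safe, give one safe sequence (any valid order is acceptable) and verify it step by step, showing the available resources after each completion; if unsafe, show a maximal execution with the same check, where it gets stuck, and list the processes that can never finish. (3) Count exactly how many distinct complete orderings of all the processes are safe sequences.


(1) Remaining need (order saws, clamps, drills):
  P4: (2, 6, 0)
  P1: (0, 9, 5)
  P5: (3, 2, 0)
  P9: (5, 0, 5)
  P6: (4, 3, 5)
  P2: (2, 1, 1)
(2) UNSAFE — no complete ordering exists.
Key observation: the pool after P2, P4, P5 is (5, 8, 3); every surviving request exceeds it in drills, so progress ends there.
A maximal execution: P2, P4, P5 — then nothing else fits. Verifying each step:
  pool = (2, 3, 1)
  P2 needs (2, 1, 1) <= (2, 3, 1) -> finishes; pool += (1, 3, 0) = (3, 6, 1)
  P4 needs (2, 6, 0) <= (3, 6, 1) -> finishes; pool += (0, 2, 2) = (3, 8, 3)
  P5 needs (3, 2, 0) <= (3, 8, 3) -> finishes; pool += (2, 0, 0) = (5, 8, 3)
  blocked: P1 wants (0, 9, 5), pool (5, 8, 3) — not enough clamps and drills
  blocked: P9 wants (5, 0, 5), pool (5, 8, 3) — not enough drills
  blocked: P6 wants (4, 3, 5), pool (5, 8, 3) — not enough drills
Permanently blocked: P1, P9 and P6.
(3) Exactly 0 of the possible complete orderings are safe sequences.


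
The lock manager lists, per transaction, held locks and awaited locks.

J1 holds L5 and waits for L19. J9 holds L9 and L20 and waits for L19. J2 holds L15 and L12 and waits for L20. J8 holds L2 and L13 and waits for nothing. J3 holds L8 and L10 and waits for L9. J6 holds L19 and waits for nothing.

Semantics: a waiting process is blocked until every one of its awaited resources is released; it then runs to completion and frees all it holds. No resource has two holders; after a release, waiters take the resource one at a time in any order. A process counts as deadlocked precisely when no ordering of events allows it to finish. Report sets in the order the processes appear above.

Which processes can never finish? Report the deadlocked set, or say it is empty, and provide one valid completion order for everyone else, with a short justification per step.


No process is deadlocked.
Key observation: the wait graph is acyclic; completion cascades from the unblocked processes through everyone else.
One completion order for the rest: J6, J8, J9, J2, J1, J3.
Step-by-step check:
  J6 waits on nothing -> runs at once and releases L19
  J8 waits on nothing -> runs at once and releases L2 and L13
  J9 waits on L19 — all released -> runs and releases L9 and L20
  J2 waits on L20 — all released -> runs and releases L15 and L12
  J1 waits on L19 — all released -> runs and releases L5
  J3 waits on L9 — all released -> runs and releases L8 and L10


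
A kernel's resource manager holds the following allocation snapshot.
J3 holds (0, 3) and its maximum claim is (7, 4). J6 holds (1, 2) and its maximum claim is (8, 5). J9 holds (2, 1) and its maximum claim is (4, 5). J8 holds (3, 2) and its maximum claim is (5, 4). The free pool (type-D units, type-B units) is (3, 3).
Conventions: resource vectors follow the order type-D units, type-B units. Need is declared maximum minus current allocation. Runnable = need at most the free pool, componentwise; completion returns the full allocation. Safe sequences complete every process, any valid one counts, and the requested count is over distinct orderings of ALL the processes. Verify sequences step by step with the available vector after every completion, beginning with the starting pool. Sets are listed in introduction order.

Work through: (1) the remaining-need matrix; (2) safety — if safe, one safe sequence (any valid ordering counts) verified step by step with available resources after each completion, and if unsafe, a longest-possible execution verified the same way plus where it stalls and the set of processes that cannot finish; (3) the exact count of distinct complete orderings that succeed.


(1) Need matrix, components ordered type-D units, type-B units:
  J3: (7, 1)
  J6: (7, 3)
  J9: (2, 4)
  J8: (2, 2)
(2) SAFE — a valid safe sequence is J8, J9, J3, J6.
Key observation: nothing binds to the last unit here — the tightest requested-resource margin is 1, first seen at J8 ((2, 2) against (3, 3)).
Walking it through:
  pool = (3, 3)
  J8: need (2, 2) fits (3, 3); releases (3, 2), pool now (6, 5)
  J9: need (2, 4) fits (6, 5); releases (2, 1), pool now (8, 6)
  J3: need (7, 1) fits (8, 6); releases (0, 3), pool now (8, 9)
  J6: need (7, 3) fits (8, 9); releases (1, 2), pool now (9, 11)
(3) The exact count: 2 of the possible complete orderings are safe sequences.


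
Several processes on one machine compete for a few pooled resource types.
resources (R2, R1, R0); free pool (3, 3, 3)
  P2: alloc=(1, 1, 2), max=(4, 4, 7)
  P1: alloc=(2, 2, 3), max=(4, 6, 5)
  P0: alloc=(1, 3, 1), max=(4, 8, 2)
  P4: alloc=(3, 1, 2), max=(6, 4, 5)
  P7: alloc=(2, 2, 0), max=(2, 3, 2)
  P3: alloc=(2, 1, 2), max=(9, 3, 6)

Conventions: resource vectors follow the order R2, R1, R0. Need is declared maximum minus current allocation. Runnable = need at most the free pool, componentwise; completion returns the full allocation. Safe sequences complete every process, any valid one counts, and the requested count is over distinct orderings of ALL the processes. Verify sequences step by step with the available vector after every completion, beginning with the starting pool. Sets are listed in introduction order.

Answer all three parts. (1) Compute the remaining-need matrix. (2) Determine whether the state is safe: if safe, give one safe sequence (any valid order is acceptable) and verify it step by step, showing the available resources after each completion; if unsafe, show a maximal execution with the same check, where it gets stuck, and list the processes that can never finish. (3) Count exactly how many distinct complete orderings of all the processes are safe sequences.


(1) Remaining need (order R2, R1, R0):
  P2: (3, 3, 5)
  P1: (2, 4, 2)
  P0: (3, 5, 1)
  P4: (3, 3, 3)
  P7: (0, 1, 2)
  P3: (7, 2, 4)
(2) SAFE. One safe sequence: P4, P1, P3, P0, P7, P2.
Key observation: at P4 the run first touches a limit — (3, 3, 3) against (3, 3, 3), exact on a resource it actually requests.
Verifying each step:
  pool = (3, 3, 3)
  P4 needs (3, 3, 3) <= (3, 3, 3) -> finishes; pool += (3, 1, 2) = (6, 4, 5)
  P1 needs (2, 4, 2) <= (6, 4, 5) -> finishes; pool += (2, 2, 3) = (8, 6, 8)
  P3 needs (7, 2, 4) <= (8, 6, 8) -> finishes; pool += (2, 1, 2) = (10, 7, 10)
  P0 needs (3, 5, 1) <= (10, 7, 10) -> finishes; pool += (1, 3, 1) = (11, 10, 11)
  P7 needs (0, 1, 2) <= (11, 10, 11) -> finishes; pool += (2, 2, 0) = (13, 12, 11)
  P2 needs (3, 3, 5) <= (13, 12, 11) -> finishes; pool += (1, 1, 2) = (14, 13, 13)
(3) Precisely 132 of the possible complete orderings are safe sequences.


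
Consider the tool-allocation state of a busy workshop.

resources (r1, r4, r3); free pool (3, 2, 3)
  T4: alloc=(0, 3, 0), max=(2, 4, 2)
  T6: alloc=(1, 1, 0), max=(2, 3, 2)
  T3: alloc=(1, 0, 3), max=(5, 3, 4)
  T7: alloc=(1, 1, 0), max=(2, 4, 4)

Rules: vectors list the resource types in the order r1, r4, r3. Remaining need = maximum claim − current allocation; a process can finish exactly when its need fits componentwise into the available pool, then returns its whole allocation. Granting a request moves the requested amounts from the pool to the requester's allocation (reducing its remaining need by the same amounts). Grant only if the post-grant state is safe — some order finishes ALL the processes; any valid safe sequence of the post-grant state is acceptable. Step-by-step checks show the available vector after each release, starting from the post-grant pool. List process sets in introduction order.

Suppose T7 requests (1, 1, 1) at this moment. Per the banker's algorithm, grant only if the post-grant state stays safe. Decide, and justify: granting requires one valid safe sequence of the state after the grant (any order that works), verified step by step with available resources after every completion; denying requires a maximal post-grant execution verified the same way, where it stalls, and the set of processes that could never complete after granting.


DENY: after the grant no complete ordering would exist.
Key observation: after T4, T6 the pool peaks at (3, 5, 2), and each blocked process is short somewhere: T3 on r1; T7 on r3.
Pretend the grant happened; the run T4, T6 goes as far as possible. Verifying each step:
  pool = (2, 1, 2)
  run T4 (needs (2, 1, 2), free (2, 1, 2)); after release of (0, 3, 0) the pool is (2, 4, 2)
  run T6 (needs (1, 2, 2), free (2, 4, 2)); after release of (1, 1, 0) the pool is (3, 5, 2)
  blocked: T3 wants (4, 3, 1), pool (3, 5, 2) — not enough r1
  blocked: T7 wants (0, 2, 3), pool (3, 5, 2) — not enough r3
Post-grant, the permanently blocked set is T3 and T7.


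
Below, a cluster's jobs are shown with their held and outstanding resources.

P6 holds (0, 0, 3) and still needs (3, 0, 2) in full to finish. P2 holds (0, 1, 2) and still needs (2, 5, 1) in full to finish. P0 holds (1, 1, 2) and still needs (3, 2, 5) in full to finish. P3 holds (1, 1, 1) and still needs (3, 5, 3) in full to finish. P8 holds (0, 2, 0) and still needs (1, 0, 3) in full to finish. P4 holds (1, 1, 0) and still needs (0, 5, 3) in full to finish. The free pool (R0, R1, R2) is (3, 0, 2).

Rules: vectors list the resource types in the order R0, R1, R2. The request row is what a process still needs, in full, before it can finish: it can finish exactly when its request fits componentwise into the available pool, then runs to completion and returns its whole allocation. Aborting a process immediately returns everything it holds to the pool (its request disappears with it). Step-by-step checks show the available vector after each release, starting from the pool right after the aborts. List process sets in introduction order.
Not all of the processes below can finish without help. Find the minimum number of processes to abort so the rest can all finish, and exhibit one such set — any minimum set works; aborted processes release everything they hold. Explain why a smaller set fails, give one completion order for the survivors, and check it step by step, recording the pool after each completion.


Abort P3 and P4.
Key observation: the deadlocked P2 becomes finishable only because P3 and P4 released (2, 2, 1); it completes at step 4 below.
No one abort is enough; case by case: P6 alone leaves P2 blocked (short on R1); P2 alone leaves P3 blocked (short on R1); P0 alone leaves P2 blocked (short on R1); P3 alone leaves P2 blocked (short on R1); P8 alone leaves P2 blocked (short on R1); P4 alone leaves P2 blocked (short on R1).
One survivor order: P6, P8, P0, P2. Walking it through (post-abort pool first):
  pool = (5, 2, 3)
  P6 needs (3, 0, 2) <= (5, 2, 3) -> finishes; pool += (0, 0, 3) = (5, 2, 6)
  P8 needs (1, 0, 3) <= (5, 2, 6) -> finishes; pool += (0, 2, 0) = (5, 4, 6)
  P0 needs (3, 2, 5) <= (5, 4, 6) -> finishes; pool += (1, 1, 2) = (6, 5, 8)
  P2 needs (2, 5, 1) <= (6, 5, 8) -> finishes; pool += (0, 1, 2) = (6, 6, 10)


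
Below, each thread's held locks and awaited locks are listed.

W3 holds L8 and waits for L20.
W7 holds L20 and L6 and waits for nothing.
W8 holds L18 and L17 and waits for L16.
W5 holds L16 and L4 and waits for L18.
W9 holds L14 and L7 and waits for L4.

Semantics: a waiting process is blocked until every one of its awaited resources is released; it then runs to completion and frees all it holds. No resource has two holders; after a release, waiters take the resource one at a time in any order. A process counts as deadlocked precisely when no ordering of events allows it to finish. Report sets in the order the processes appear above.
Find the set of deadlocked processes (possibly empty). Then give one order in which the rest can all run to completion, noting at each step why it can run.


Deadlocked set: W8, W5 and W9.
Key observation: the wait chain closes on itself along W8 -> W5 -> W8; W9 waits into the deadlock from upstream.
The rest can finish in the order W7, W3.
Walking it through:
  W7 waits on nothing -> runs at once and releases L20 and L6
  W3 waits on L20 — all released -> runs and releases L8


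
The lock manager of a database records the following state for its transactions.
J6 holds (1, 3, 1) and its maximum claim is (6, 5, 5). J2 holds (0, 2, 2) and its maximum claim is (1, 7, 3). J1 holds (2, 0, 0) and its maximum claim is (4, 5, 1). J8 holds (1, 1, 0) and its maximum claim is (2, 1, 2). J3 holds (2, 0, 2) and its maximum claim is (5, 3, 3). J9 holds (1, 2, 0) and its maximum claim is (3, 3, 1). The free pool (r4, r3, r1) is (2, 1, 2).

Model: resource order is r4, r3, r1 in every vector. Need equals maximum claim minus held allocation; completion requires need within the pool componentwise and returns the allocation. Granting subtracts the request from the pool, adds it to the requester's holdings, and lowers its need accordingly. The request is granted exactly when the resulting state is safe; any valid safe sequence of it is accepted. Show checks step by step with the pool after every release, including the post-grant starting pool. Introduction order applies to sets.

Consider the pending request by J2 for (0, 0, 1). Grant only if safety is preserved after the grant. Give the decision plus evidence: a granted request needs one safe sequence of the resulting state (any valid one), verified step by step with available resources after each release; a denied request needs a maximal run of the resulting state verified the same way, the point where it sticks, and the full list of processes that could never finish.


DENY — the pretend-granted state is unsafe.
Key observation: after J9, J3, J8 the pool peaks at (6, 4, 3), and each blocked process is short somewhere: J6 on r1; J2 on r3; J1 on r3.
After a pretend grant, a maximal execution: J9, J3, J8 — then nothing else fits. Check, step by step:
  pool = (2, 1, 1)
  run J9 (needs (2, 1, 1), free (2, 1, 1)); after release of (1, 2, 0) the pool is (3, 3, 1)
  run J3 (needs (3, 3, 1), free (3, 3, 1)); after release of (2, 0, 2) the pool is (5, 3, 3)
  run J8 (needs (1, 0, 2), free (5, 3, 3)); after release of (1, 1, 0) the pool is (6, 4, 3)
  blocked: J6 wants (5, 2, 4), pool (6, 4, 3) — not enough r1
  blocked: J2 wants (1, 5, 0), pool (6, 4, 3) — not enough r3
  blocked: J1 wants (2, 5, 1), pool (6, 4, 3) — not enough r3
Had the request been granted, J6, J2 and J1 could never finish.


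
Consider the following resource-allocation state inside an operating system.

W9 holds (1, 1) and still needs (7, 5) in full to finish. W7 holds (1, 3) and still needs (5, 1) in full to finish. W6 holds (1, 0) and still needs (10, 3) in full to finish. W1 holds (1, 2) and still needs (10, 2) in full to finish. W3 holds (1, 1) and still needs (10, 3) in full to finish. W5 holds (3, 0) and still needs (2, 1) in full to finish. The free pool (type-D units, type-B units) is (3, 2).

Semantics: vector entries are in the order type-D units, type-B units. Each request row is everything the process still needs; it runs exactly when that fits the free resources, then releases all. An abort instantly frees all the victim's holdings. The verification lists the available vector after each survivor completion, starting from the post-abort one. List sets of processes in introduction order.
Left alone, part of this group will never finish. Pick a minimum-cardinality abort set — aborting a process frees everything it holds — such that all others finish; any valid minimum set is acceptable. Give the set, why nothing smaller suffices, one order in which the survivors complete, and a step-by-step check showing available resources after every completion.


The answer: abort W1 and W3.
Key observation: aborting W1 and W3 returns (2, 3), and W6 — hopeless before — runs at step 4 with the returned capacity in the pool.
No one abort is enough; case by case: W9 alone leaves W6 blocked (short on type-D units); W7 alone leaves W6 blocked (short on type-D units); W6 alone leaves W1 blocked (short on type-D units); W1 alone leaves W6 blocked (short on type-D units); W3 alone leaves W6 blocked (short on type-D units); W5 alone leaves W6 blocked (short on type-D units).
Survivors finish in the order: W5, W7, W9, W6. Verifying each step (pool after the aborts first):
  pool = (5, 5)
  W5: need (2, 1) fits (5, 5); releases (3, 0), pool now (8, 5)
  W7: need (5, 1) fits (8, 5); releases (1, 3), pool now (9, 8)
  W9: need (7, 5) fits (9, 8); releases (1, 1), pool now (10, 9)
  W6: need (10, 3) fits (10, 9); releases (1, 0), pool now (11, 9)


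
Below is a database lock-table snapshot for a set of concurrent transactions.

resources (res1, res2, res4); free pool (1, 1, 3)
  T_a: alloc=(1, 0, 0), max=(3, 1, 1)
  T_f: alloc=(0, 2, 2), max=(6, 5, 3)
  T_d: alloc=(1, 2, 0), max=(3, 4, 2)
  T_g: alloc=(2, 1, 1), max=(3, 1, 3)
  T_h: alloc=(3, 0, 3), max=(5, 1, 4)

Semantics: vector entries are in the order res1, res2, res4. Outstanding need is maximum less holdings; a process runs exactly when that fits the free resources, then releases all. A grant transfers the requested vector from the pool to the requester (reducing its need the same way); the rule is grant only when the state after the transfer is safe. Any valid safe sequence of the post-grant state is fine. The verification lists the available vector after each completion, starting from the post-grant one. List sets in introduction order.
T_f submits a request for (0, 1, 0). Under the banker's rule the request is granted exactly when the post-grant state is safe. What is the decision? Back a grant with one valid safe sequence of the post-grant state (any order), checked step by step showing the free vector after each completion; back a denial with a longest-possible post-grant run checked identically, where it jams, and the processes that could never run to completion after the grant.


DENY. Granting would leave the state unsafe.
Key observation: T_g, T_a, T_h can finish, but then (7, 1, 7) is all there is, and the blocked group's res2 demands exceed it.
On the post-grant state, T_g, T_a, T_h is a maximal run — nothing extends it. Check, step by step:
  pool = (1, 0, 3)
  T_g: need (1, 0, 2) fits (1, 0, 3); releases (2, 1, 1), pool now (3, 1, 4)
  T_a: need (2, 1, 1) fits (3, 1, 4); releases (1, 0, 0), pool now (4, 1, 4)
  T_h: need (2, 1, 1) fits (4, 1, 4); releases (3, 0, 3), pool now (7, 1, 7)
  blocked: T_f wants (6, 2, 1), pool (7, 1, 7) — not enough res2
  blocked: T_d wants (2, 2, 2), pool (7, 1, 7) — not enough res2
Processes that could never finish after the grant: T_f and T_d.


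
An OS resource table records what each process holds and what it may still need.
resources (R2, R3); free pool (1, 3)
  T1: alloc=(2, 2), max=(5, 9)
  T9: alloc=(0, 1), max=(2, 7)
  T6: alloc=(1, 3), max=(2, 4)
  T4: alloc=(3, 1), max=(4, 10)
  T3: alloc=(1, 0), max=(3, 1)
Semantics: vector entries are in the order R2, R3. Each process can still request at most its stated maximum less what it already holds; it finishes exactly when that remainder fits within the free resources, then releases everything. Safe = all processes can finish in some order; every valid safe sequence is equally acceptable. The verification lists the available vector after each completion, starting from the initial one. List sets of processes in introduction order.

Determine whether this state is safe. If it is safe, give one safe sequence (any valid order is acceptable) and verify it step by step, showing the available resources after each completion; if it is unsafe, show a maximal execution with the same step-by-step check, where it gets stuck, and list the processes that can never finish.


The state is SAFE; one workable sequence: T6, T9, T3, T1, T4.
Key observation: the order's first zero-slack moment is T6 ((1, 1) needed, (1, 3) free — a requested resource with nothing to spare).
Step-by-step check:
  pool = (1, 3)
  run T6 (needs (1, 1), free (1, 3)); after release of (1, 3) the pool is (2, 6)
  run T9 (needs (2, 6), free (2, 6)); after release of (0, 1) the pool is (2, 7)
  run T3 (needs (2, 1), free (2, 7)); after release of (1, 0) the pool is (3, 7)
  run T1 (needs (3, 7), free (3, 7)); after release of (2, 2) the pool is (5, 9)
  run T4 (needs (1, 9), free (5, 9)); after release of (3, 1) the pool is (8, 10)


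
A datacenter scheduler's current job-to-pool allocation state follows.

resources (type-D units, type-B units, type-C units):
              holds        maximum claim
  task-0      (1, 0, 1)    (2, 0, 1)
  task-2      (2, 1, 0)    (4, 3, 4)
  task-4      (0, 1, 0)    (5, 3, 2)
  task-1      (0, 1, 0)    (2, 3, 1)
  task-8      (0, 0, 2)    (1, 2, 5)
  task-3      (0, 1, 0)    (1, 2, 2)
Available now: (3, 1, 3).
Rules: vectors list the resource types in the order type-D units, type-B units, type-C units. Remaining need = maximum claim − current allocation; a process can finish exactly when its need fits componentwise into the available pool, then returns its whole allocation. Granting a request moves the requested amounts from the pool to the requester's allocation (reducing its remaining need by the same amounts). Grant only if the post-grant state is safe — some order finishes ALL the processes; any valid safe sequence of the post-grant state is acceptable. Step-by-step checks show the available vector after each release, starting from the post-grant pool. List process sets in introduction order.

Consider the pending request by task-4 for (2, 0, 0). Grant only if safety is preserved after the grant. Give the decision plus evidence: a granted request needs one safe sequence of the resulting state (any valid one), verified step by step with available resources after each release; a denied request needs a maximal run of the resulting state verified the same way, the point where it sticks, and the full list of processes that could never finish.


GRANT. The post-grant state is safe; one safe sequence: task-0, task-3, task-2, task-8, task-4, task-1.
Key observation: granting shrinks the pool to (1, 1, 3), yet task-0 still fits and the chain goes through.
Verifying the post-grant state step by step:
  pool = (1, 1, 3)
  task-0: need (1, 0, 0) fits (1, 1, 3); releases (1, 0, 1), pool now (2, 1, 4)
  task-3: need (1, 1, 2) fits (2, 1, 4); releases (0, 1, 0), pool now (2, 2, 4)
  task-2: need (2, 2, 4) fits (2, 2, 4); releases (2, 1, 0), pool now (4, 3, 4)
  task-8: need (1, 2, 3) fits (4, 3, 4); releases (0, 0, 2), pool now (4, 3, 6)
  task-4: need (3, 2, 2) fits (4, 3, 6); releases (2, 1, 0), pool now (6, 4, 6)
  task-1: need (2, 2, 1) fits (6, 4, 6); releases (0, 1, 0), pool now (6, 5, 6)


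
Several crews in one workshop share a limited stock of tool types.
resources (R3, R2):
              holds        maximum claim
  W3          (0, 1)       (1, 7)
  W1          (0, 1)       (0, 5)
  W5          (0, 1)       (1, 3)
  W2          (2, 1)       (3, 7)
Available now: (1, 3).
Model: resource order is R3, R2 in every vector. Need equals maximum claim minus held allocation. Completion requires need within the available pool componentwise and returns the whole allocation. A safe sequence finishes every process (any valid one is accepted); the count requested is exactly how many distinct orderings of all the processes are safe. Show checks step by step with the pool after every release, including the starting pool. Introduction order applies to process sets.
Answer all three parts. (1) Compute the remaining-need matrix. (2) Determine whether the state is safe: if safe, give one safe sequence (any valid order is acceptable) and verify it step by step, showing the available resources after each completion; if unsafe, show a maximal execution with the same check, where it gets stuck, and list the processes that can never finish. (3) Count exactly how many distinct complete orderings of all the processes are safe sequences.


(1) Need matrix, components ordered R3, R2:
  W3: (1, 6)
  W1: (0, 4)
  W5: (1, 2)
  W2: (1, 6)
(2) UNSAFE — no complete ordering exists.
Key observation: no order helps: past W5, W1, the free pool tops out at (1, 5), below what each blocked process needs in R2.
The run W5, W1 cannot be extended any further. Walking it through:
  pool = (1, 3)
  W5: need (1, 2) fits (1, 3); releases (0, 1), pool now (1, 4)
  W1: need (0, 4) fits (1, 4); releases (0, 1), pool now (1, 5)
  W3 still needs (1, 6) but only (1, 5) is free — short on R2
  W2 still needs (1, 6) but only (1, 5) is free — short on R2
Permanently blocked: W3 and W2.
(3) The exact count: 0 of the possible complete orderings are safe sequences.


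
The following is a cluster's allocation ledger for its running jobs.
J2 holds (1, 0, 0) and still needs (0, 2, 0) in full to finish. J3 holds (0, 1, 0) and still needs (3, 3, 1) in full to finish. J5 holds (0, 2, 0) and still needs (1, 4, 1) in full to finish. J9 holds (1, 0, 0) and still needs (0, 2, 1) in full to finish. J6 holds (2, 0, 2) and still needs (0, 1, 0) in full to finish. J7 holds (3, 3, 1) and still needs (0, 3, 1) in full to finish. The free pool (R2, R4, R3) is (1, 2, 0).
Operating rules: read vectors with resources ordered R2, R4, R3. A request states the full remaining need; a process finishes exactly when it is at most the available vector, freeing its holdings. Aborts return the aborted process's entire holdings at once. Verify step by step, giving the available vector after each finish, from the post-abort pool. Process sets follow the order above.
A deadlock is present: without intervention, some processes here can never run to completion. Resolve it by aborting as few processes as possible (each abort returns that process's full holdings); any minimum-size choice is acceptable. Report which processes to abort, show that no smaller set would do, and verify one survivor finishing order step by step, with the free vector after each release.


Minimum abort set: J3.
Key observation: the returned (0, 1, 0) from J3 is what brings J7 — unrunnable before, under any order — into play at step 2.
Why nothing smaller works: aborting no one leaves the state deadlocked as given.
Survivors finish in the order: J6, J7, J5, J2, J9. Check, step by step (pool after the aborts first):
  pool = (1, 3, 0)
  J6 needs (0, 1, 0) <= (1, 3, 0) -> finishes; pool += (2, 0, 2) = (3, 3, 2)
  J7 needs (0, 3, 1) <= (3, 3, 2) -> finishes; pool += (3, 3, 1) = (6, 6, 3)
  J5 needs (1, 4, 1) <= (6, 6, 3) -> finishes; pool += (0, 2, 0) = (6, 8, 3)
  J2 needs (0, 2, 0) <= (6, 8, 3) -> finishes; pool += (1, 0, 0) = (7, 8, 3)
  J9 needs (0, 2, 1) <= (7, 8, 3) -> finishes; pool += (1, 0, 0) = (8, 8, 3)


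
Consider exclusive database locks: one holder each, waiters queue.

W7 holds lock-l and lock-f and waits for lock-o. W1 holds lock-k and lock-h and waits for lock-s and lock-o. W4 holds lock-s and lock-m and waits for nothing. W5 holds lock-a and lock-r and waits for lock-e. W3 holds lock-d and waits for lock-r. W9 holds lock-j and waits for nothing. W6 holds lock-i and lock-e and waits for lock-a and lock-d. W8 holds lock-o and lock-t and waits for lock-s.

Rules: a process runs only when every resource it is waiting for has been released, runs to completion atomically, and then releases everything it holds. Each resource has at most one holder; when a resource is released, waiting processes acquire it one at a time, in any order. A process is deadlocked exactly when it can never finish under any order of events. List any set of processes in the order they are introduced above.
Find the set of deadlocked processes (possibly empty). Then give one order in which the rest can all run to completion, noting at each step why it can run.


The deadlocked set is W5, W3 and W6.
Key observation: along W5 -> W6 -> W5, each member waits on what the next one holds — a deadlock; W3 is caught in further circular waits.
The rest can finish in the order W9, W4, W8, W7, W1.
Check, step by step:
  run W9 (it waits on nothing); releases lock-j
  run W4 (it waits on nothing); releases lock-s and lock-m
  W8 waits on lock-s — all released -> runs and releases lock-o and lock-t
  W7 waits on lock-o — all released -> runs and releases lock-l and lock-f
  W1 waits on lock-s and lock-o — all released -> runs and releases lock-k and lock-h


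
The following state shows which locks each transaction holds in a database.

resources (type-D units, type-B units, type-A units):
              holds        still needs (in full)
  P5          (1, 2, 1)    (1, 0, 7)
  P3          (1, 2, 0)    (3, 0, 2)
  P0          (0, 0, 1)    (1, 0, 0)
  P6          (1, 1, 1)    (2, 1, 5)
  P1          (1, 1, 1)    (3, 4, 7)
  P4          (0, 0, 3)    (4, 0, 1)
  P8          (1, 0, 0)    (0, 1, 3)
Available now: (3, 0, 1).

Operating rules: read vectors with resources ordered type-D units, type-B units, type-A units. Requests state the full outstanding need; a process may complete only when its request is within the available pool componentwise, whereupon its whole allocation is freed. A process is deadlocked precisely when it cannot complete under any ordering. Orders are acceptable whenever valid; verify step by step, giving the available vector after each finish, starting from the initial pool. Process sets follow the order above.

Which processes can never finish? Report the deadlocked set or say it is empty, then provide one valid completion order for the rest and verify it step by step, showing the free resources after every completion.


Deadlocked: P5 and P1.
Key observation: type-A units is the bottleneck — with P0, P3, P4, P6, P8 done the pool holds (6, 3, 6), short of every remaining need.
A valid finishing order for the others: P0, P3, P4, P6, P8. Step-by-step check:
  pool = (3, 0, 1)
  P0 needs (1, 0, 0) <= (3, 0, 1) -> finishes; pool += (0, 0, 1) = (3, 0, 2)
  P3 needs (3, 0, 2) <= (3, 0, 2) -> finishes; pool += (1, 2, 0) = (4, 2, 2)
  P4 needs (4, 0, 1) <= (4, 2, 2) -> finishes; pool += (0, 0, 3) = (4, 2, 5)
  P6 needs (2, 1, 5) <= (4, 2, 5) -> finishes; pool += (1, 1, 1) = (5, 3, 6)
  P8 needs (0, 1, 3) <= (5, 3, 6) -> finishes; pool += (1, 0, 0) = (6, 3, 6)
None of the blocked processes ever fits:
  P5 still needs (1, 0, 7) but only (6, 3, 6) is free — short on type-A units
  P1 still needs (3, 4, 7) but only (6, 3, 6) is free — short on type-B units and type-A units


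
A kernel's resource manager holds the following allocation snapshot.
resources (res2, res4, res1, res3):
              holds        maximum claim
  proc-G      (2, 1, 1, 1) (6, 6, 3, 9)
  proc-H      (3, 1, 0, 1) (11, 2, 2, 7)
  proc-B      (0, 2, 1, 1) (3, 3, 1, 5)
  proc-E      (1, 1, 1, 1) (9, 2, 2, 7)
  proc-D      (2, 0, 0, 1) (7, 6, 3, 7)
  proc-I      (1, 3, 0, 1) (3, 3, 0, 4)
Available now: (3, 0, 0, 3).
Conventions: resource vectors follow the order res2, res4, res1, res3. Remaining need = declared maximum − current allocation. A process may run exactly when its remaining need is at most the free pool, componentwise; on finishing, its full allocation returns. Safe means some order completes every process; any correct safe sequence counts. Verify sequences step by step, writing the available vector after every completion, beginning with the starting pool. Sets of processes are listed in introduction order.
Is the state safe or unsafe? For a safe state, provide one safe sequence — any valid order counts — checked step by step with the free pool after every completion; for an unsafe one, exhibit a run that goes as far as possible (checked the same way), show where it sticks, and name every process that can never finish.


UNSAFE — no complete ordering exists.
Key observation: even finishing proc-I, proc-B leaves just (4, 5, 1, 5) free — too little res3 for any of the remaining processes.
Going as far as possible: proc-I, proc-B; after that, nothing fits. Walking it through:
  pool = (3, 0, 0, 3)
  proc-I: need (2, 0, 0, 3) fits (3, 0, 0, 3); releases (1, 3, 0, 1), pool now (4, 3, 0, 4)
  proc-B: need (3, 1, 0, 4) fits (4, 3, 0, 4); releases (0, 2, 1, 1), pool now (4, 5, 1, 5)
  blocked: proc-G wants (4, 5, 2, 8), pool (4, 5, 1, 5) — not enough res1 and res3
  blocked: proc-H wants (8, 1, 2, 6), pool (4, 5, 1, 5) — not enough res2, res1 and res3
  blocked: proc-E wants (8, 1, 1, 6), pool (4, 5, 1, 5) — not enough res2 and res3
  blocked: proc-D wants (5, 6, 3, 6), pool (4, 5, 1, 5) — not enough res2, res4, res1 and res3
Never able to finish: proc-G, proc-H, proc-E and proc-D.


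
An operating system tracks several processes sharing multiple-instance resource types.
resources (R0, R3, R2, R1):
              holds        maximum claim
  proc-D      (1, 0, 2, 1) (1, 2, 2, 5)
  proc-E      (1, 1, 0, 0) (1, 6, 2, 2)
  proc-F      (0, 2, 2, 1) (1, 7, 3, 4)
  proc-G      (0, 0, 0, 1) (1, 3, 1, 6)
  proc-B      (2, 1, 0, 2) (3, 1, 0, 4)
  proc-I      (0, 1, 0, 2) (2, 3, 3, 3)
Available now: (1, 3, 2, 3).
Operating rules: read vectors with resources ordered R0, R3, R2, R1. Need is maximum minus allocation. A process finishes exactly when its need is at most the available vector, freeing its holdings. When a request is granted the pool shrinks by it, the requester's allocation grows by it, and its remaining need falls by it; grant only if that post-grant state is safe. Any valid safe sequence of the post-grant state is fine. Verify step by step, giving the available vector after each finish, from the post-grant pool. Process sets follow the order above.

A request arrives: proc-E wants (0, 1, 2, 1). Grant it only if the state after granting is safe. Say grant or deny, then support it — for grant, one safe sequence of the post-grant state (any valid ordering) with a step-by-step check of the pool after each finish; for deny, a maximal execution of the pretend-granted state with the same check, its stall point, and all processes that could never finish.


DENY. Granting would leave the state unsafe.
Key observation: after proc-B, proc-D, proc-G the pool peaks at (4, 3, 2, 6), and each blocked process is short somewhere: proc-E on R3; proc-F on R3; proc-I on R2.
On the post-grant state, proc-B, proc-D, proc-G is a maximal run — nothing extends it. Check, step by step:
  pool = (1, 2, 0, 2)
  run proc-B (needs (1, 0, 0, 2), free (1, 2, 0, 2)); after release of (2, 1, 0, 2) the pool is (3, 3, 0, 4)
  run proc-D (needs (0, 2, 0, 4), free (3, 3, 0, 4)); after release of (1, 0, 2, 1) the pool is (4, 3, 2, 5)
  run proc-G (needs (1, 3, 1, 5), free (4, 3, 2, 5)); after release of (0, 0, 0, 1) the pool is (4, 3, 2, 6)
  proc-E cannot run: need (0, 4, 0, 1) vs free (4, 3, 2, 6) (insufficient R3)
  proc-F cannot run: need (1, 5, 1, 3) vs free (4, 3, 2, 6) (insufficient R3)
  proc-I cannot run: need (2, 2, 3, 1) vs free (4, 3, 2, 6) (insufficient R2)
Post-grant, the permanently blocked set is proc-E, proc-F and proc-I.


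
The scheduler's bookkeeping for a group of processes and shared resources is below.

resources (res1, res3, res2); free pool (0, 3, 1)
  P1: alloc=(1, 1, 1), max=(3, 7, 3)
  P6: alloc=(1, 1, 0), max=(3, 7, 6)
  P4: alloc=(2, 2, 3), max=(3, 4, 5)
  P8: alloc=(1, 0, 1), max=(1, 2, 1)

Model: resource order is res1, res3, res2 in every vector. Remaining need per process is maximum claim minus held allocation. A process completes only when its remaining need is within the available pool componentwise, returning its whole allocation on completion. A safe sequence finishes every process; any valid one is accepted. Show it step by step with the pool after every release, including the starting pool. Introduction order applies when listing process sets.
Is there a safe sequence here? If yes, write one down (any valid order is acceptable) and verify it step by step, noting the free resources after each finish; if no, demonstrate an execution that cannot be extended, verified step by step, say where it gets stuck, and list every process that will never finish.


UNSAFE — no complete ordering exists.
Key observation: once P8, P4 finish, the pool peaks at (3, 5, 5) — and every remaining process still needs more res3 than that.
The run P8, P4 cannot be extended any further. Step-by-step check:
  pool = (0, 3, 1)
  P8: need (0, 2, 0) fits (0, 3, 1); releases (1, 0, 1), pool now (1, 3, 2)
  P4: need (1, 2, 2) fits (1, 3, 2); releases (2, 2, 3), pool now (3, 5, 5)
  P1 still needs (2, 6, 2) but only (3, 5, 5) is free — short on res3
  P6 still needs (2, 6, 6) but only (3, 5, 5) is free — short on res3 and res2
Processes that can never finish: P1 and P6.
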